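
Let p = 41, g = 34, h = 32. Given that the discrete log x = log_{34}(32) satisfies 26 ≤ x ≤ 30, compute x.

Compute 34^26 mod 41 = 21, then multiply by 34 repeatedly:
  34^26=21  34^27=17  34^28=4  34^29=13  34^30=32
Found 32 at exponent 30.

30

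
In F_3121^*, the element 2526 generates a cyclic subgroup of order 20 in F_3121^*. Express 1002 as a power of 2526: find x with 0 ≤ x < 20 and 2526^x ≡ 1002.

14

Successive powers of 2526 modulo 3121:
  2526^0=1  2526^1=2526  2526^2=1352  2526^3=778  2526^4=2119  2526^5=79
  2526^6=2931  2526^7=694  2526^8=2163  2526^9=1988  2526^10=3120  2526^11=595
  2526^12=1769  2526^13=2343  2526^14=1002
So 2526^14 ≡ 1002 (mod 3121), giving x = 14.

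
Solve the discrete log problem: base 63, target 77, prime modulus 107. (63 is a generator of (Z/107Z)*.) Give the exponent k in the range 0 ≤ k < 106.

27

Successive powers of 63 modulo 107:
  63^0=1  63^1=63  63^2=10  63^3=95  63^4=100  63^5=94
  63^6=37  63^7=84  63^8=49  63^9=91  63^10=62  63^11=54
  63^12=85  63^13=5  63^14=101  63^15=50  63^16=47  63^17=72
  63^18=42  63^19=78  63^20=99  63^21=31  63^22=27  63^23=96
  63^24=56  63^25=104  63^26=25  63^27=77
So 63^27 ≡ 77 (mod 107), giving k = 27.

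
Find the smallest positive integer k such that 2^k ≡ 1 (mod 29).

28

The order of 2 must divide p − 1 = 28 = 2^2 · 7.
Divisors: 1, 2, 4, 7, 14, 28.
Check each in increasing order: 2^1 ≡ 2;  2^2 ≡ 4;  2^4 ≡ 16;  2^7 ≡ 12;  2^14 ≡ 28;  2^28 ≡ 1.
Smallest exponent giving 1 is 28.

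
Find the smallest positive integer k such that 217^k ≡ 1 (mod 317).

The order of 217 must divide p − 1 = 316 = 2^2 · 79.
Divisors: 1, 2, 4, 79, 158, 316.
Check each in increasing order: 217^1 ≡ 217;  217^2 ≡ 173;  217^4 ≡ 131;  217^79 ≡ 316;  217^158 ≡ 1.
Smallest exponent giving 1 is 158.

158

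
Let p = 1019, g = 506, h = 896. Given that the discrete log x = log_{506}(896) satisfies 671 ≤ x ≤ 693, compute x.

690

Compute 506^671 mod 1019 = 351, then multiply by 506 repeatedly:
  506^671=351  506^672=300  506^673=988  506^674=618  506^675=894
  506^676=947  506^677=252  506^678=137  506^679=30  506^680=914
  506^681=877  506^682=497  506^683=808  506^684=229  506^685=727
  506^686=3  506^687=499  506^688=801  506^689=763  506^690=896
Found 896 at exponent 690.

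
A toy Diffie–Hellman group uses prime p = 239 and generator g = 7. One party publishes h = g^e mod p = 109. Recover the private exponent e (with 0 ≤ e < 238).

Baby-step giant-step with m = ceil(sqrt(238)) = 16.
Baby table (7^j mod 239 for j=0..15):
  0:1  1:7  2:49  3:104  4:11  5:77  6:61  7:188
  8:121  9:130  10:193  11:156  12:136  13:235  14:211  15:43
Giant step factor: 7^(-16) ≡ 27 (mod 239).
Scan 109·27^i mod 239 for i = 0, 1, …:
  i=0: 109   i=1: 75   i=2: 113   i=3: 183
  i=4: 161   i=5: 45   i=6: 20   i=7: 62
  i=8: 1
Match at i=8, j=0: e = 8·16 + 0 = 128.

128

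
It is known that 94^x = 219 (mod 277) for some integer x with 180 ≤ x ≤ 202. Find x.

Compute 94^180 mod 277 = 27, then multiply by 94 repeatedly:
  94^180=27  94^181=45  94^182=75  94^183=125  94^184=116
  94^185=101  94^186=76  94^187=219
Found 219 at exponent 187.

187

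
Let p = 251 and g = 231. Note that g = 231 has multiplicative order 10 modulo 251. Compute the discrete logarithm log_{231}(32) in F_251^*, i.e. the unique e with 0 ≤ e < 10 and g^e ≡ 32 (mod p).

Successive powers of 231 modulo 251:
  231^0=1  231^1=231  231^2=149  231^3=32
So 231^3 ≡ 32 (mod 251), giving e = 3.

3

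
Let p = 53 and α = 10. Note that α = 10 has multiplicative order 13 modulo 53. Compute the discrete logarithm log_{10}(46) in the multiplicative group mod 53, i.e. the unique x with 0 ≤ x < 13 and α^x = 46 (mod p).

3

Successive powers of 10 modulo 53:
  10^0=1  10^1=10  10^2=47  10^3=46
So 10^3 ≡ 46 (mod 53), giving x = 3.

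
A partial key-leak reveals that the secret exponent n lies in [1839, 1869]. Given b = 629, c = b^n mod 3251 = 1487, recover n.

1857

Compute 629^1839 mod 3251 = 1555, then multiply by 629 repeatedly:
  629^1839=1555  629^1840=2795  629^1841=2515  629^1842=1949  629^1843=294
  629^1844=2870  629^1845=925  629^1846=3147  629^1847=2855  629^1848=1243
  629^1849=1607  629^1850=2993  629^1851=268  629^1852=2771  629^1853=423
  629^1854=2736  629^1855=1165  629^1856=1310  629^1857=1487
Found 1487 at exponent 1857.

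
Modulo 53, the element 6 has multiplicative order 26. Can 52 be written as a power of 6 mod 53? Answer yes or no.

yes

52 ∈ ⟨6⟩ iff 52^26 ≡ 1 (mod 53), since |⟨6⟩| = 26.
52^26 mod 53 = 1.
Since 1 = 1, 52 lies in the subgroup.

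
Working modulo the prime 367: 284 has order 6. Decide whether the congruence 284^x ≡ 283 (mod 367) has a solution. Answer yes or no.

⟨284⟩ has order 6; its elements mod 367 are {1, 83, 84, 283, 284, 366}.
283 is in this set.

yes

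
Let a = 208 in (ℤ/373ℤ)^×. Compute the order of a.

186

The order of 208 must divide p − 1 = 372 = 2^2 · 3 · 31.
Divisors: 1, 2, 3, 4, 6, 12, 31, 62, 93, 124, 186, 372.
Check each in increasing order: 208^1 ≡ 208;  208^2 ≡ 369;  208^3 ≡ 287;  208^4 ≡ 16;  208^6 ≡ 309;  208^12 ≡ 366;  208^31 ≡ 89;  208^62 ≡ 88;  208^93 ≡ 372;  208^124 ≡ 284;  208^186 ≡ 1.
Smallest exponent giving 1 is 186.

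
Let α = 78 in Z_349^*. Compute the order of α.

The order of 78 must divide p − 1 = 348 = 2^2 · 3 · 29.
Divisors: 1, 2, 3, 4, 6, 12, 29, 58, 87, 116, 174, 348.
Check each in increasing order: 78^1 ≡ 78;  78^2 ≡ 151;  78^3 ≡ 261;  78^4 ≡ 116;  78^6 ≡ 66;  78^12 ≡ 168;  78^29 ≡ 123;  78^58 ≡ 122;  78^87 ≡ 348;  78^116 ≡ 226;  78^174 ≡ 1.
Smallest exponent giving 1 is 174.

174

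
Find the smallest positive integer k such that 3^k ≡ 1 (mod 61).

The order of 3 must divide p − 1 = 60 = 2^2 · 3 · 5.
Divisors: 1, 2, 3, 4, 5, 6, 10, 12, 15, 20, 30, 60.
Check each in increasing order: 3^1 ≡ 3;  3^2 ≡ 9;  3^3 ≡ 27;  3^4 ≡ 20;  3^5 ≡ 60;  3^6 ≡ 58;  3^10 ≡ 1.
Smallest exponent giving 1 is 10.

10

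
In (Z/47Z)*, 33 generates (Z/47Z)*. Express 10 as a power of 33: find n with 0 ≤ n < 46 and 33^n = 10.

45

Baby-step giant-step with m = ceil(sqrt(46)) = 7.
Baby table (33^j mod 47 for j=0..6):
  0:1  1:33  2:8  3:29  4:17  5:44  6:42
Giant step factor: 33^(-7) ≡ 45 (mod 47).
Scan 10·45^i mod 47 for i = 0, 1, …:
  i=0: 10   i=1: 27   i=2: 40   i=3: 14
  i=4: 19   i=5: 9   i=6: 29
Match at i=6, j=3: n = 6·7 + 3 = 45.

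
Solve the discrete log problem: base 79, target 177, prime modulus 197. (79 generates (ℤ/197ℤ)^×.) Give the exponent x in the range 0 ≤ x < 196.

Baby-step giant-step with m = ceil(sqrt(196)) = 14.
Baby table (79^j mod 197 for j=0..13):
  0:1  1:79  2:134  3:145  4:29  5:124  6:143  7:68
  8:53  9:50  10:10  11:2  12:158  13:71
Giant step factor: 79^(-14) ≡ 161 (mod 197).
Scan 177·161^i mod 197 for i = 0, 1, …:
  i=0: 177   i=1: 129   i=2: 84   i=3: 128
  i=4: 120   i=5: 14   i=6: 87   i=7: 20
  i=8: 68
Match at i=8, j=7: x = 8·14 + 7 = 119.

119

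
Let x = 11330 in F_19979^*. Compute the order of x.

19978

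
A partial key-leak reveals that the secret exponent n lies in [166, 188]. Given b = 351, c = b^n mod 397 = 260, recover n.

Compute 351^166 mod 397 = 202, then multiply by 351 repeatedly:
  351^166=202  351^167=236  351^168=260
Found 260 at exponent 168.

168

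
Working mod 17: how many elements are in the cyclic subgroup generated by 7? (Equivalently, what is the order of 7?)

16

The order of 7 must divide p − 1 = 16 = 2^4.
Divisors: 1, 2, 4, 8, 16.
Check each in increasing order: 7^1 ≡ 7;  7^2 ≡ 15;  7^4 ≡ 4;  7^8 ≡ 16;  7^16 ≡ 1.
Smallest exponent giving 1 is 16.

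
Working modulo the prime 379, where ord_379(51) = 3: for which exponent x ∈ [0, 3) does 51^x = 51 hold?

1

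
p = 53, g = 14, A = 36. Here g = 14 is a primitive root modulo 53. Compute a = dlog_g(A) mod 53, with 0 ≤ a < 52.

Baby-step giant-step with m = ceil(sqrt(52)) = 8.
Baby table (14^j mod 53 for j=0..7):
  0:1  1:14  2:37  3:41  4:44  5:33  6:38  7:2
Giant step factor: 14^(-8) ≡ 36 (mod 53).
Scan 36·36^i mod 53 for i = 0, 1, …:
  i=0: 36   i=1: 24   i=2: 16   i=3: 46
  i=4: 13   i=5: 44
Match at i=5, j=4: a = 5·8 + 4 = 44.

44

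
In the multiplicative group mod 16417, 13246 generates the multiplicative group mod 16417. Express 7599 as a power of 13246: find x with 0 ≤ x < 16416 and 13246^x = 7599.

14670

Baby-step giant-step with m = ceil(sqrt(16416)) = 129.
Baby table (13246^j mod 16417 for j=0..128):
  0:1  1:13246  2:8037  3:10274  4:8891  5:11045  6:10183  7:1946
  8:2026  9:11018  10:13715  11:14785  12:3717  13:799  14:11006  15:2516
  16:426  17:11765  18:9026  19:9802  20:11656  21:9908  22:3870  23:8146
  24:9392  25:14823  26:14555  27:10699  28:7410  29:12034  30:9711  31:4711
  32:889  33:4705  34:3498  35:5734  36:7522  37:1639  38:6920  39:6209
  40:11661  41:10470  42:11221  43:10265  44:4596  45:4380  46:16219  47:4012
  48:1123  49:1456  50:12618  51:12968  52:3057  53:8700  54:9277  55:1897
  56:9652  57:11213  58:2799  59:5968  60:4273  61:10759  62:14154  63:1744
  64:2305  65:12827  66:6909  67:8256  68:5339  69:12375  70:11922  71:3689
  72:7502  73:15808  74:10350  75:14150  76:14428  77:2991  78:4565  79:4179
  80:13327  81:13858  82:4591  83:3818  84:8868  85:1893  86:5919  87:11899
  88:10954  89:3238  90:9344  91:2861  92:6370  93:10057  94:7484  95:7218
  96:13437  97:9805  98:2143  99:1185  100:1858  101:1985  102:9693  103:12538
  104:3976  105:360  106:7630  107:3928  108:4815  109:15862  110:3286  111:4889
  112:11046  113:7012  114:9983  115:12300  116:3492  117:8343  118:8551  119:5663
  120:2825  121:5607  122:16231  123:15211  124:15482  125:9825  126:4391  127:14172
  128:10334
Giant step factor: 13246^(-129) ≡ 9846 (mod 16417).
Scan 7599·9846^i mod 16417 for i = 0, 1, …:
  i=0: 7599   i=1: 7485   i=2: 1397   i=3: 13833
  i=4: 4286   i=5: 8266   i=6: 7967   i=7: 2656
  i=8: 15112   i=9: 5481     …   i=112: 15586
  i=113: 10057
Match at i=113, j=93: x = 113·129 + 93 = 14670.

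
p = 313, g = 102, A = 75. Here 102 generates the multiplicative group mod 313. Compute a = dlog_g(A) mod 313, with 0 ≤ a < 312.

2

Successive powers of 102 modulo 313:
  102^0=1  102^1=102  102^2=75
So 102^2 ≡ 75 (mod 313), giving a = 2.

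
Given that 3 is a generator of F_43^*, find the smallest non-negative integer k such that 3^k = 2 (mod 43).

27

Baby-step giant-step with m = ceil(sqrt(42)) = 7.
Baby table (3^j mod 43 for j=0..6):
  0:1  1:3  2:9  3:27  4:38  5:28  6:41
Giant step factor: 3^(-7) ≡ 7 (mod 43).
Scan 2·7^i mod 43 for i = 0, 1, …:
  i=0: 2   i=1: 14   i=2: 12   i=3: 41
Match at i=3, j=6: k = 3·7 + 6 = 27.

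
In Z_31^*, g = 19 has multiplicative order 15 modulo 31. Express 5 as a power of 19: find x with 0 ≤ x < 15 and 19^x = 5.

5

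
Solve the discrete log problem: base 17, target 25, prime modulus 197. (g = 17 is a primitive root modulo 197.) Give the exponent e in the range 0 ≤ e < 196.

Baby-step giant-step with m = ceil(sqrt(196)) = 14.
Baby table (17^j mod 197 for j=0..13):
  0:1  1:17  2:92  3:185  4:190  5:78  6:144  7:84
  8:49  9:45  10:174  11:3  12:51  13:79
Giant step factor: 17^(-14) ≡ 93 (mod 197).
Scan 25·93^i mod 197 for i = 0, 1, …:
  i=0: 25   i=1: 158   i=2: 116   i=3: 150
  i=4: 160   i=5: 105   i=6: 112   i=7: 172
  i=8: 39   i=9: 81   i=10: 47   i=11: 37
  i=12: 92
Match at i=12, j=2: e = 12·14 + 2 = 170.

170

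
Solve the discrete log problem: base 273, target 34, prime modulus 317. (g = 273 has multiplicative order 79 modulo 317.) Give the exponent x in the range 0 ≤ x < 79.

Successive powers of 273 modulo 317:
  273^0=1  273^1=273  273^2=34
So 273^2 ≡ 34 (mod 317), giving x = 2.

2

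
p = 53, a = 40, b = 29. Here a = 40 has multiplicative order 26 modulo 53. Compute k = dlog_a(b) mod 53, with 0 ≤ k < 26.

3

Successive powers of 40 modulo 53:
  40^0=1  40^1=40  40^2=10  40^3=29
So 40^3 ≡ 29 (mod 53), giving k = 3.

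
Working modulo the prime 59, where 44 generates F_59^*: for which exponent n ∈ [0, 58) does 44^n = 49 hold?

Baby-step giant-step with m = ceil(sqrt(58)) = 8.
Baby table (44^j mod 59 for j=0..7):
  0:1  1:44  2:48  3:47  4:3  5:14  6:26  7:23
Giant step factor: 44^(-8) ≡ 46 (mod 59).
Scan 49·46^i mod 59 for i = 0, 1, …:
  i=0: 49   i=1: 12   i=2: 21   i=3: 22
  i=4: 9   i=5: 1
Match at i=5, j=0: n = 5·8 + 0 = 40.

40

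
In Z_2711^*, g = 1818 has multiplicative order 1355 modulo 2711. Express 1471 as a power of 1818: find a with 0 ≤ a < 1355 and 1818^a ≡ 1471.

872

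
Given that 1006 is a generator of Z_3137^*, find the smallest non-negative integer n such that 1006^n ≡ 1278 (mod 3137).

3041

Baby-step giant-step with m = ceil(sqrt(3136)) = 56.
Baby table (1006^j mod 3137 for j=0..55):
  0:1  1:1006  2:1922  3:1140  4:1835  5:1454  6:882  7:2658
  8:1224  9:1640  10:2915  11:2532  12:3085  13:1017  14:440  15:323
  16:1827  17:2817  18:1191  19:2949  20:2229  21:2556  22:2133  23:90
  24:2704  25:445  26:2216  27:2026  28:2243  29:955  30:808  31:365
  32:161  33:1979  34:2016  35:1594  36:557  37:1956  38:837  39:1306
  40:2570  41:532  42:1902  43:2979  44:1039  45:613  46:1826  47:1811
  48:2406  49:1809  50:394  51:1102  52:1251  53:569  54:1480  55:1942
Giant step factor: 1006^(-56) ≡ 184 (mod 3137).
Scan 1278·184^i mod 3137 for i = 0, 1, …:
  i=0: 1278   i=1: 3014   i=2: 2464   i=3: 1648
  i=4: 2080   i=5: 6   i=6: 1104   i=7: 2368
  i=8: 2806   i=9: 1836     …   i=53: 953
  i=54: 2817
Match at i=54, j=17: n = 54·56 + 17 = 3041.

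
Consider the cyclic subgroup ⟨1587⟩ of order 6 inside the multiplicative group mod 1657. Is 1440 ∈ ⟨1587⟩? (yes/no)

no

⟨1587⟩ has order 6; its elements mod 1657 are {1, 70, 71, 1586, 1587, 1656}.
1440 is not in this set.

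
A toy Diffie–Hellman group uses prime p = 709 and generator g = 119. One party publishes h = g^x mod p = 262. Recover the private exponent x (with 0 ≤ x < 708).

170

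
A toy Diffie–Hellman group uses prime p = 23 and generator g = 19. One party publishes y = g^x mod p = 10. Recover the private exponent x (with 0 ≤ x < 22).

Successive powers of 19 modulo 23:
  19^0=1  19^1=19  19^2=16  19^3=5  19^4=3  19^5=11
  19^6=2  19^7=15  19^8=9  19^9=10
So 19^9 ≡ 10 (mod 23), giving x = 9.

9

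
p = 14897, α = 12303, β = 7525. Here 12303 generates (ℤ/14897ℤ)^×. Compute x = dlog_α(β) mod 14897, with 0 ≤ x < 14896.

12045

Baby-step giant-step with m = ceil(sqrt(14896)) = 123.
Baby table (12303^j mod 14897 for j=0..122):
  0:1  1:12303  2:10289  3:5758  4:5439  5:13590  6:8739  7:4268
  8:12176  9:11993  10:9991  11:4126  12:8099  13:10861  14:11690  15:6432
  16:32  17:6374  18:1514  19:5492  20:10181  21:2867  22:11502  23:2503
  24:2310  25:11351  26:6875  27:12856  28:5919  29:4921  30:1655  31:12163
  32:1024  33:10307  34:3757  35:11877  36:12955  37:2362  38:10536  39:5611
  40:14332  41:5704  42:11442  43:9173  44:10644  45:8502  46:8269  47:1894
  48:2974  49:2090  50:1048  51:7639  52:12341  53:1099  54:9418  55:788
  56:11714  57:3764  58:8616  59:10493  60:12874  61:3918  62:11359  63:1020
  64:5786  65:7292  66:3742  67:6096  68:7590  69:5374  70:3436  71:10319
  72:2423  73:1272  74:7566  75:8042  76:9749  77:6200  78:5960  79:2846
  80:6388  81:9889  82:568  83:1411  84:4528  85:8101  86:5673  87:2474
  88:3051  89:10910  90:3760  91:4095  92:14028  93:4739  94:11956  95:1690
  96:10755  97:3611  98:3279  99:461  100:10823  101:5983  102:2772  103:4683
  104:8250  105:6489  106:1144  107:11864  108:1986  109:2678  110:10167  111:9389
  112:1529  113:11273  114:649  115:14752  116:3705  117:12692  118:14219  119:886
  120:10751  121:13987  122:6814
Giant step factor: 12303^(-123) ≡ 4261 (mod 14897).
Scan 7525·4261^i mod 14897 for i = 0, 1, …:
  i=0: 7525   i=1: 5681   i=2: 14013   i=3: 2217
  i=4: 1939   i=5: 9141   i=6: 9043   i=7: 8581
  i=8: 6403   i=9: 6776     …   i=96: 10069
  i=97: 649
Match at i=97, j=114: x = 97·123 + 114 = 12045.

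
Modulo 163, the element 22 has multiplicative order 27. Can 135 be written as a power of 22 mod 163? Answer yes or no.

135 ∈ ⟨22⟩ iff 135^27 ≡ 1 (mod 163), since |⟨22⟩| = 27.
135^27 mod 163 = 1.
Since 1 = 1, 135 lies in the subgroup.

yes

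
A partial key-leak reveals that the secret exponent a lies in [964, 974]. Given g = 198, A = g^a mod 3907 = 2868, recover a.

Compute 198^964 mod 3907 = 1270, then multiply by 198 repeatedly:
  198^964=1270  198^965=1412  198^966=2179  198^967=1672  198^968=2868
Found 2868 at exponent 968.

968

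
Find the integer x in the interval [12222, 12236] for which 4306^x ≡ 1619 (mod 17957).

Compute 4306^12222 mod 17957 = 1157, then multiply by 4306 repeatedly:
  4306^12222=1157  4306^12223=7953  4306^12224=1619
Found 1619 at exponent 12224.

12224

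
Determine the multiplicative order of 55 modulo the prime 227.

226

The order of 55 must divide p − 1 = 226 = 2 · 113.
Divisors: 1, 2, 113, 226.
Check each in increasing order: 55^1 ≡ 55;  55^2 ≡ 74;  55^113 ≡ 226;  55^226 ≡ 1.
Smallest exponent giving 1 is 226.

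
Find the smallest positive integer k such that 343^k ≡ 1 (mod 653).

163

The order of 343 must divide p − 1 = 652 = 2^2 · 163.
Divisors: 1, 2, 4, 163, 326, 652.
Check each in increasing order: 343^1 ≡ 343;  343^2 ≡ 109;  343^4 ≡ 127;  343^163 ≡ 1.
Smallest exponent giving 1 is 163.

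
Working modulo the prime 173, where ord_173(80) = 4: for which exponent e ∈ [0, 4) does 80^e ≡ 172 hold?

Successive powers of 80 modulo 173:
  80^0=1  80^1=80  80^2=172
So 80^2 ≡ 172 (mod 173), giving e = 2.

2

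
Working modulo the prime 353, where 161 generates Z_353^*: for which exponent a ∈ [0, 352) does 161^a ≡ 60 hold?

110

Baby-step giant-step with m = ceil(sqrt(352)) = 19.
Baby table (161^j mod 353 for j=0..18):
  0:1  1:161  2:152  3:115  4:159  5:183  6:164  7:282
  8:218  9:151  10:307  11:7  12:68  13:5  14:99  15:54
  16:222  17:89  18:209
Giant step factor: 161^(-19) ≡ 96 (mod 353).
Scan 60·96^i mod 353 for i = 0, 1, …:
  i=0: 60   i=1: 112   i=2: 162   i=3: 20
  i=4: 155   i=5: 54
Match at i=5, j=15: a = 5·19 + 15 = 110.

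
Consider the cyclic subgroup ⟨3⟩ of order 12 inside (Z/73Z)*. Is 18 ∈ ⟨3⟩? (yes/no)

no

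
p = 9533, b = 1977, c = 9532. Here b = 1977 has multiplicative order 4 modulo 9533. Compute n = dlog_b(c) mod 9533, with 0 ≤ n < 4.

2

Successive powers of 1977 modulo 9533:
  1977^0=1  1977^1=1977  1977^2=9532
So 1977^2 ≡ 9532 (mod 9533), giving n = 2.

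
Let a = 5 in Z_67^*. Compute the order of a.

22

The order of 5 must divide p − 1 = 66 = 2 · 3 · 11.
Divisors: 1, 2, 3, 6, 11, 22, 33, 66.
Check each in increasing order: 5^1 ≡ 5;  5^2 ≡ 25;  5^3 ≡ 58;  5^6 ≡ 14;  5^11 ≡ 66;  5^22 ≡ 1.
Smallest exponent giving 1 is 22.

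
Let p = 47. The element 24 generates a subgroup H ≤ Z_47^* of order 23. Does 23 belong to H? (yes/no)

no

⟨24⟩ has order 23; its elements mod 47 are {1, 2, 3, 4, 6, 7, 8, 9, 12, 14, 16, 17, 18, 21, 24, 25, 27, 28, 32, 34, 36, 37, 42}.
23 is not in this set.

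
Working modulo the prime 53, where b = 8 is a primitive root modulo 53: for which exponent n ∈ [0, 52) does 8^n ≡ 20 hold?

51

Baby-step giant-step with m = ceil(sqrt(52)) = 8.
Baby table (8^j mod 53 for j=0..7):
  0:1  1:8  2:11  3:35  4:15  5:14  6:6  7:48
Giant step factor: 8^(-8) ≡ 49 (mod 53).
Scan 20·49^i mod 53 for i = 0, 1, …:
  i=0: 20   i=1: 26   i=2: 2   i=3: 45
  i=4: 32   i=5: 31   i=6: 35
Match at i=6, j=3: n = 6·8 + 3 = 51.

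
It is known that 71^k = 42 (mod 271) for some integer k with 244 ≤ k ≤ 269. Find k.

269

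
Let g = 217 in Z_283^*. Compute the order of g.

94

The order of 217 must divide p − 1 = 282 = 2 · 3 · 47.
Divisors: 1, 2, 3, 6, 47, 94, 141, 282.
Check each in increasing order: 217^1 ≡ 217;  217^2 ≡ 111;  217^3 ≡ 32;  217^6 ≡ 175;  217^47 ≡ 282;  217^94 ≡ 1.
Smallest exponent giving 1 is 94.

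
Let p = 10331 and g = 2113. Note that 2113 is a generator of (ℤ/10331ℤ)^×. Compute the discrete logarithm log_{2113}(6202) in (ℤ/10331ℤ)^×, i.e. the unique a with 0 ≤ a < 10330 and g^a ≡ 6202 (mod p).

Baby-step giant-step with m = ceil(sqrt(10330)) = 102.
Baby table (2113^j mod 10331 for j=0..101):
  0:1  1:2113  2:1777  3:4648  4:6774  5:5027  6:1783  7:6995
  8:7105  9:1922  10:1103  11:6164  12:7472  13:2568  14:2409  15:7365
  16:3759  17:8559  18:5917  19:2111  20:7882  21:1094  22:7809  23:1810
  24:2060  25:3429  26:3446  27:8374  28:7590  29:3958  30:5475  31:8286
  32:7604  33:2547  34:9691  35:1041  36:9461  37:608  38:3660  39:5992
  40:5621  41:6854  42:8771  43:9640  44:6919  45:1482  46:1173  47:9440
  48:7890  49:7667  50:1363  51:8001  52:4597  53:2321  54:7379  55:2348
  56:2444  57:9003  58:3968  59:5943  60:5394  61:2429  62:8301  63:8306
  64:8540  65:7094  66:9672  67:2218  68:6691  69:5275  70:9257  71:3458
  72:2737  73:8252  74:8079  75:4115  76:6624  77:8338  78:3839  79:1972
  80:3443  81:2035  82:2259  83:345  84:5815  85:3536  86:2255  87:2224
  88:9038  89:5606  90:6152  91:2778  92:1906  93:8619  94:8725  95:5421
  96:7825  97:4625  98:9830  99:5480  100:8520  101:6158
Giant step factor: 2113^(-102) ≡ 8928 (mod 10331).
Scan 6202·8928^i mod 10331 for i = 0, 1, …:
  i=0: 6202   i=1: 7627   i=2: 2235   i=3: 4919
  i=4: 10082   i=5: 8424   i=6: 10123   i=7: 2556
  i=8: 9120   i=9: 4749     …   i=99: 7350
  i=100: 8619
Match at i=100, j=93: a = 100·102 + 93 = 10293.

10293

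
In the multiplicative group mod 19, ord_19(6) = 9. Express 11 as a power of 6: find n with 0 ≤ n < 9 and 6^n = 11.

6

Successive powers of 6 modulo 19:
  6^0=1  6^1=6  6^2=17  6^3=7  6^4=4  6^5=5
  6^6=11
So 6^6 ≡ 11 (mod 19), giving n = 6.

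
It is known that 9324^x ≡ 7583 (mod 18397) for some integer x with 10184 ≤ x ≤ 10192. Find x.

Compute 9324^10184 mod 18397 = 13562, then multiply by 9324 repeatedly:
  9324^10184=13562  9324^10185=9507  9324^10186=6522  9324^10187=9043  9324^10188=3481
  9324^10189=4536  9324^10190=17358  9324^10191=7583
Found 7583 at exponent 10191.

10191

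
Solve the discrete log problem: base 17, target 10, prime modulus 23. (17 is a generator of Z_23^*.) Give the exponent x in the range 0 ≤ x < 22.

13

Successive powers of 17 modulo 23:
  17^0=1  17^1=17  17^2=13  17^3=14  17^4=8  17^5=21
  17^6=12  17^7=20  17^8=18  17^9=7  17^10=4  17^11=22
  17^12=6  17^13=10
So 17^13 ≡ 10 (mod 23), giving x = 13.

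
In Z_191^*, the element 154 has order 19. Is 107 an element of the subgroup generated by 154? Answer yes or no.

107 ∈ ⟨154⟩ iff 107^19 ≡ 1 (mod 191), since |⟨154⟩| = 19.
107^19 mod 191 = 1.
Since 1 = 1, 107 lies in the subgroup.

yes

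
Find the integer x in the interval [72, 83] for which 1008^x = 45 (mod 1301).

Compute 1008^72 mod 1301 = 45, then multiply by 1008 repeatedly:
  1008^72=45
Found 45 at exponent 72.

72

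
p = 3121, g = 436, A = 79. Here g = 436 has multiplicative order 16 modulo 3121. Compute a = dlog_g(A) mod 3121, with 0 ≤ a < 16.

Successive powers of 436 modulo 3121:
  436^0=1  436^1=436  436^2=2836  436^3=580  436^4=79
So 436^4 ≡ 79 (mod 3121), giving a = 4.

4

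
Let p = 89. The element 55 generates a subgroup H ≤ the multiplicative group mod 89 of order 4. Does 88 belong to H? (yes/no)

88 ∈ ⟨55⟩ iff 88^4 ≡ 1 (mod 89), since |⟨55⟩| = 4.
88^4 mod 89 = 1.
Since 1 = 1, 88 lies in the subgroup.

yes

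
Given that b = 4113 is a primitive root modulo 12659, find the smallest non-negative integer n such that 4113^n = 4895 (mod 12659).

9261

Baby-step giant-step with m = ceil(sqrt(12658)) = 113.
Baby table (4113^j mod 12659 for j=0..112):
  0:1  1:4113  2:4345  3:9136  4:4456  5:9955  6:5709  7:11331
  8:6624  9:2344  10:7373  11:6844  12:8415  13:1189  14:3983  15:1333
  16:1282  17:6722  18:330  19:2777  20:3383  21:2038  22:2036  23:6469
  24:10438  25:4825  26:8572  27:1321  28:2562  29:5218  30:4629  31:12600
  32:10513  33:9484  34:5313  35:2935  36:7628  37:4962  38:2398  39:1613
  40:953  41:8058  42:1292  43:9875  44:5803  45:5524  46:9966  47:316
  48:8490  49:5848  50:724  51:2947  52:6348  53:6466  54:10758  55:4449
  56:6482  57:612  58:10674  59:750  60:8613  61:5387  62:3481  63:24
  64:10099  65:3008  66:4061  67:5672  68:11058  69:10426  70:6105  71:7068
  72:5620  73:12385  74:12348  75:12075  76:3218  77:6979  78:6674  79:5450
  80:9420  81:7920  82:3353  83:5238  84:10935  85:10887  86:3348  87:9991
  88:1869  89:3184  90:6386  91:10852  92:11301  93:9824  94:11243  95:11791
  96:12413  97:922  98:7145  99:5846  100:5157  101:6916  102:735  103:10213
  104:3507  105:5690  106:9138  107:23  108:5986  109:11322  110:7584  111:1216
  112:1103
Giant step factor: 4113^(-113) ≡ 6881 (mod 12659).
Scan 4895·6881^i mod 12659 for i = 0, 1, …:
  i=0: 4895   i=1: 9555   i=2: 9768   i=3: 6977
  i=4: 5809   i=5: 7266   i=6: 6955   i=7: 6335
  i=8: 6198   i=9: 267     …   i=80: 6392
  i=81: 5986
Match at i=81, j=108: n = 81·113 + 108 = 9261.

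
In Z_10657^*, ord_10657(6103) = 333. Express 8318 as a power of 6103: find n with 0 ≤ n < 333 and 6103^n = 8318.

156

Baby-step giant-step with m = ceil(sqrt(333)) = 19.
Baby table (6103^j mod 10657 for j=0..18):
  0:1  1:6103  2:394  3:6757  4:6038  5:8665  6:2461  7:3770
  8:10504  9:4057  10:3660  11:10565  12:3345  13:6380  14:7119  15:9325
  16:2095  17:8042  18:4841
Giant step factor: 6103^(-19) ≡ 4769 (mod 10657).
Scan 8318·4769^i mod 10657 for i = 0, 1, …:
  i=0: 8318   i=1: 3188   i=2: 6690   i=3: 8209
  i=4: 5560   i=5: 1024   i=6: 2550   i=7: 1313
  i=8: 6038
Match at i=8, j=4: n = 8·19 + 4 = 156.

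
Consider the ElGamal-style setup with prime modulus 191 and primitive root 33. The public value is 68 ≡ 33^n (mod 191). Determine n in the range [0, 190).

Baby-step giant-step with m = ceil(sqrt(190)) = 14.
Baby table (33^j mod 191 for j=0..13):
  0:1  1:33  2:134  3:29  4:2  5:66  6:77  7:58
  8:4  9:132  10:154  11:116  12:8  13:73
Giant step factor: 33^(-14) ≡ 80 (mod 191).
Scan 68·80^i mod 191 for i = 0, 1, …:
  i=0: 68   i=1: 92   i=2: 102   i=3: 138
  i=4: 153   i=5: 16   i=6: 134
Match at i=6, j=2: n = 6·14 + 2 = 86.

86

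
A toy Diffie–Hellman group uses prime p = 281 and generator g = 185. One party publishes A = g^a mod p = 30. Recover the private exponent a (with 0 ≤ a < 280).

71

Baby-step giant-step with m = ceil(sqrt(280)) = 17.
Baby table (185^j mod 281 for j=0..16):
  0:1  1:185  2:224  3:133  4:158  5:6  6:267  7:220
  8:236  9:105  10:36  11:197  12:196  13:11  14:68  15:216
  16:58
Giant step factor: 185^(-17) ≡ 254 (mod 281).
Scan 30·254^i mod 281 for i = 0, 1, …:
  i=0: 30   i=1: 33   i=2: 233   i=3: 172
  i=4: 133
Match at i=4, j=3: a = 4·17 + 3 = 71.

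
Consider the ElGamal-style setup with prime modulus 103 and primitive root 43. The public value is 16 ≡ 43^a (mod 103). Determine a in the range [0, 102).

Baby-step giant-step with m = ceil(sqrt(102)) = 11.
Baby table (43^j mod 103 for j=0..10):
  0:1  1:43  2:98  3:94  4:25  5:45  6:81  7:84
  8:7  9:95  10:68
Giant step factor: 43^(-11) ≡ 85 (mod 103).
Scan 16·85^i mod 103 for i = 0, 1, …:
  i=0: 16   i=1: 21   i=2: 34   i=3: 6
  i=4: 98
Match at i=4, j=2: a = 4·11 + 2 = 46.

46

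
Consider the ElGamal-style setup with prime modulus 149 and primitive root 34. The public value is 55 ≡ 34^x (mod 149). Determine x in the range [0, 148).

113

Baby-step giant-step with m = ceil(sqrt(148)) = 13.
Baby table (34^j mod 149 for j=0..12):
  0:1  1:34  2:113  3:117  4:104  5:109  6:130  7:99
  8:88  9:12  10:110  11:15  12:63
Giant step factor: 34^(-13) ≡ 8 (mod 149).
Scan 55·8^i mod 149 for i = 0, 1, …:
  i=0: 55   i=1: 142   i=2: 93   i=3: 148
  i=4: 141   i=5: 85   i=6: 84   i=7: 76
  i=8: 12
Match at i=8, j=9: x = 8·13 + 9 = 113.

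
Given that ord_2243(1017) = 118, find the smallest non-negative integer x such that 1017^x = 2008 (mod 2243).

Successive powers of 1017 modulo 2243:
  1017^0=1  1017^1=1017  1017^2=266  1017^3=1362  1017^4=1223  1017^5=1169
  1017^6=83  1017^7=1420  1017^8=1891  1017^9=896  1017^10=574  1017^11=578
  1017^12=160  1017^13=1224  1017^14=2186  1017^15=349  1017^16=539  1017^17=871
  1017^18=2065  1017^19=657  1017^20=1998  1017^21=2051  1017^22=2120  1017^23=517
  1017^24=927  1017^25=699  1017^26=2095  1017^27=2008
So 1017^27 ≡ 2008 (mod 2243), giving x = 27.

27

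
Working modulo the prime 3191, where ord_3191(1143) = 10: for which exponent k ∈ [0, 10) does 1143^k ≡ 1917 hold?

8

Successive powers of 1143 modulo 3191:
  1143^0=1  1143^1=1143  1143^2=1330  1143^3=1274  1143^4=1086  1143^5=3190
  1143^6=2048  1143^7=1861  1143^8=1917
So 1143^8 ≡ 1917 (mod 3191), giving k = 8.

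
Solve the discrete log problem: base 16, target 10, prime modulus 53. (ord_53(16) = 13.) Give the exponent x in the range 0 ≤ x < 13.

12

Successive powers of 16 modulo 53:
  16^0=1  16^1=16  16^2=44  16^3=15  16^4=28  16^5=24
  16^6=13  16^7=49  16^8=42  16^9=36  16^10=46  16^11=47
  16^12=10
So 16^12 ≡ 10 (mod 53), giving x = 12.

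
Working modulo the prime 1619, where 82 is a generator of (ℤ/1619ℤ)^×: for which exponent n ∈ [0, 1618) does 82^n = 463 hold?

Baby-step giant-step with m = ceil(sqrt(1618)) = 41.
Baby table (82^j mod 1619 for j=0..40):
  0:1  1:82  2:248  3:908  4:1601  5:143  6:393  7:1465
  8:324  9:664  10:1021  11:1153  12:644  13:1000  14:1050  15:293
  16:1360  17:1428  18:528  19:1202  20:1424  21:200  22:210  23:1030
  24:272  25:1257  26:1077  27:888  28:1580  29:40  30:42  31:206
  32:702  33:899  34:863  35:1149  36:316  37:8  38:656  39:365
  40:788
Giant step factor: 82^(-41) ≡ 1203 (mod 1619).
Scan 463·1203^i mod 1619 for i = 0, 1, …:
  i=0: 463   i=1: 53   i=2: 618   i=3: 333
  i=4: 706   i=5: 962   i=6: 1320   i=7: 1340
  i=8: 1115   i=9: 813     …   i=18: 973
  i=19: 1601
Match at i=19, j=4: n = 19·41 + 4 = 783.

783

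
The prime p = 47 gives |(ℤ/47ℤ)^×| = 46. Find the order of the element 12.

The order of 12 must divide p − 1 = 46 = 2 · 23.
Divisors: 1, 2, 23, 46.
Check each in increasing order: 12^1 ≡ 12;  12^2 ≡ 3;  12^23 ≡ 1.
Smallest exponent giving 1 is 23.

23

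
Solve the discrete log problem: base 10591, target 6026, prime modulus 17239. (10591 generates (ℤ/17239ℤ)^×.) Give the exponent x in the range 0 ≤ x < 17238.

Baby-step giant-step with m = ceil(sqrt(17238)) = 132.
Baby table (10591^j mod 17239 for j=0..131):
  0:1  1:10591  2:12347  3:9262  4:3932  5:11627  6:3380  7:9416
  8:14480  9:16775  10:16130  11:11579  12:12182  13:2886  14:879  15:429
  16:9682  17:4490  18:8428  19:14645  20:5912  21:1944  22:5538  23:5880
  24:7812  25:6931  26:2559  27:2661  28:14125  29:15072  30:11651  31:16218
  32:12681  33:12661  34:7709  35:2115  36:6504  37:14059  38:5626  39:6982
  40:8291  41:11754  42:3795  43:8736  44:1263  45:16208  46:10205  47:9864
  48:1284  49:14512  50:10907  51:14737  52:14900  53:94  54:12931  55:5605
  56:8678  57:7589  58:6881  59:7418  60:5915  61:16478  62:8101  63:16427
  64:2369  65:7334  66:12699  67:13670  68:5848  69:13680  70:8324  71:16477
  72:14749  73:4080  74:10346  75:3402  76:1072  77:10290  78:13671  79:16439
  80:8788  81:347  82:3170  83:9137  84:7460  85:2523  86:643  87:608
  88:9181  89:8011  90:11382  91:11674  92:1226  93:3599  94:1580  95:11950
  96:10951  97:15288  98:6520  99:11125  100:13549  101:23  102:2247  103:8157
  104:6158  105:4241  106:8836  107:8784  108:9700  109:5499  110:6567  111:8971
  112:7732  113:4362  114:14661  115:2978  116:9867  117:15818  118:17075  119:4215
  120:9294  121:15303  122:10234  123:6701  124:14567  125:7286  126:4262  127:7140
  128:9486  129:14573  130:1876  131:9388
Giant step factor: 10591^(-132) ≡ 14387 (mod 17239).
Scan 6026·14387^i mod 17239 for i = 0, 1, …:
  i=0: 6026   i=1: 1131   i=2: 15320   i=3: 8225
  i=4: 4579   i=5: 7854   i=6: 11092   i=7: 16420
  i=8: 8523   i=9: 16633     …   i=126: 9662
  i=127: 9137
Match at i=127, j=83: x = 127·132 + 83 = 16847.

16847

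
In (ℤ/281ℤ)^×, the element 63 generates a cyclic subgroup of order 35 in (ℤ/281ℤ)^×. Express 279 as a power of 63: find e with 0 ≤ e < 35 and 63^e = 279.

11

Successive powers of 63 modulo 281:
  63^0=1  63^1=63  63^2=35  63^3=238  63^4=101  63^5=181
  63^6=163  63^7=153  63^8=85  63^9=16  63^10=165  63^11=279
So 63^11 ≡ 279 (mod 281), giving e = 11.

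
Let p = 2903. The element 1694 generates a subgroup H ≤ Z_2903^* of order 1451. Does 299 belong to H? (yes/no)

299 ∈ ⟨1694⟩ iff 299^1451 ≡ 1 (mod 2903), since |⟨1694⟩| = 1451.
299^1451 mod 2903 = 1.
Since 1 = 1, 299 lies in the subgroup.

yes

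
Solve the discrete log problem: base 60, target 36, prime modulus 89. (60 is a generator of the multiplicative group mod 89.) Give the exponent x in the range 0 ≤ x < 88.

14

Successive powers of 60 modulo 89:
  60^0=1  60^1=60  60^2=40  60^3=86  60^4=87  60^5=58
  60^6=9  60^7=6  60^8=4  60^9=62  60^10=71  60^11=77
  60^12=81  60^13=54  60^14=36
So 60^14 ≡ 36 (mod 89), giving x = 14.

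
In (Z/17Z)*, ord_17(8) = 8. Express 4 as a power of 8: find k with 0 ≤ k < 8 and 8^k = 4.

6

Successive powers of 8 modulo 17:
  8^0=1  8^1=8  8^2=13  8^3=2  8^4=16  8^5=9
  8^6=4
So 8^6 ≡ 4 (mod 17), giving k = 6.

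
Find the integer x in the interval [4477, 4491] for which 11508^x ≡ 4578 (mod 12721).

4489

Compute 11508^4477 mod 12721 = 12379, then multiply by 11508 repeatedly:
  11508^4477=12379  11508^4478=7774  11508^4479=9120  11508^4480=4710  11508^4481=11220
  11508^4482=1610  11508^4483=6104  11508^4484=12191  11508^4485=6840  11508^4486=9893
  11508^4487=8415  11508^4488=7568  11508^4489=4578
Found 4578 at exponent 4489.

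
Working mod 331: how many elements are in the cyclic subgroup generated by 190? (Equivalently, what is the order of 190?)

The order of 190 must divide p − 1 = 330 = 2 · 3 · 5 · 11.
Divisors: 1, 2, 3, 5, 6, 10, 11, 15, 22, 30, 33, 55, 66, 110, 165, 330.
Check each in increasing order: 190^1 ≡ 190;  190^2 ≡ 21;  190^3 ≡ 18;  190^5 ≡ 47;  190^6 ≡ 324;  190^10 ≡ 223;  190^11 ≡ 2;  190^15 ≡ 220;  190^22 ≡ 4;  190^30 ≡ 74;  190^33 ≡ 8;  190^55 ≡ 32;  190^66 ≡ 64;  190^110 ≡ 31;  190^165 ≡ 330;  190^330 ≡ 1.
Smallest exponent giving 1 is 330.

330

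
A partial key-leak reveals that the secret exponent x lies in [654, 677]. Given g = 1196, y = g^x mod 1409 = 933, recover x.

666

Compute 1196^654 mod 1409 = 1243, then multiply by 1196 repeatedly:
  1196^654=1243  1196^655=133  1196^656=1260  1196^657=739  1196^658=401
  1196^659=536  1196^660=1370  1196^661=1262  1196^662=313  1196^663=963
  1196^664=595  1196^665=75  1196^666=933
Found 933 at exponent 666.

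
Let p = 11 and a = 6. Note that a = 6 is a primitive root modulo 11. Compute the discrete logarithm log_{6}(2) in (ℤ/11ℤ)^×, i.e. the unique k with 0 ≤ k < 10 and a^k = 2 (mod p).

9

Successive powers of 6 modulo 11:
  6^0=1  6^1=6  6^2=3  6^3=7  6^4=9  6^5=10
  6^6=5  6^7=8  6^8=4  6^9=2
So 6^9 ≡ 2 (mod 11), giving k = 9.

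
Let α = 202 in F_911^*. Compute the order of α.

910

The order of 202 must divide p − 1 = 910 = 2 · 5 · 7 · 13.
Divisors: 1, 2, 5, 7, 10, 13, 14, 26, 35, 65, 70, 91, 130, 182, 455, 910.
Check each in increasing order: 202^1 ≡ 202;  202^2 ≡ 720;  202^5 ≡ 83;  202^7 ≡ 545;  202^10 ≡ 512;  202^13 ≡ 140;  202^14 ≡ 39;  202^26 ≡ 469;  202^35 ≡ 846;  202^65 ≡ 7;  202^70 ≡ 581;  202^91 ≡ 550;  202^130 ≡ 49;  202^182 ≡ 48;  202^455 ≡ 910;  202^910 ≡ 1.
Smallest exponent giving 1 is 910.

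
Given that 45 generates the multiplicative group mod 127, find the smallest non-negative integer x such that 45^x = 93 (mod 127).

Baby-step giant-step with m = ceil(sqrt(126)) = 12.
Baby table (45^j mod 127 for j=0..11):
  0:1  1:45  2:120  3:66  4:49  5:46  6:38  7:59
  8:115  9:95  10:84  11:97
Giant step factor: 45^(-12) ≡ 100 (mod 127).
Scan 93·100^i mod 127 for i = 0, 1, …:
  i=0: 93   i=1: 29   i=2: 106   i=3: 59
Match at i=3, j=7: x = 3·12 + 7 = 43.

43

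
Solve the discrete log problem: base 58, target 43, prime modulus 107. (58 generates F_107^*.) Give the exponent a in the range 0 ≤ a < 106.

5

Baby-step giant-step with m = ceil(sqrt(106)) = 11.
Baby table (58^j mod 107 for j=0..10):
  0:1  1:58  2:47  3:51  4:69  5:43  6:33  7:95
  8:53  9:78  10:30
Giant step factor: 58^(-11) ≡ 65 (mod 107).
Scan 43·65^i mod 107 for i = 0, 1, …:
  i=0: 43
Match at i=0, j=5: a = 0·11 + 5 = 5.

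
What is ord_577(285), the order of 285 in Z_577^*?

576

The order of 285 must divide p − 1 = 576 = 2^6 · 3^2.
Divisors: 1, 2, 3, 4, 6, 8, 9, 12, 16, 18, 24, 32, 36, 48, 64, 72, 96, 144, 192, 288, 576.
Check each in increasing order: 285^1 ≡ 285;  285^2 ≡ 445;  285^3 ≡ 462;  285^4 ≡ 114;  285^6 ≡ 531;  285^8 ≡ 302;  285^9 ≡ 97;  285^12 ≡ 385;  285^16 ≡ 38;  285^18 ≡ 177;  285^24 ≡ 513;  285^32 ≡ 290;  285^36 ≡ 171;  285^48 ≡ 57;  285^64 ≡ 435;  285^72 ≡ 391;  285^96 ≡ 364;  285^144 ≡ 553;  285^192 ≡ 363;  285^288 ≡ 576;  285^576 ≡ 1.
Smallest exponent giving 1 is 576.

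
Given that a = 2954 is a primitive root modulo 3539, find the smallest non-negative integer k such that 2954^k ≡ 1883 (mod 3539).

2160

Baby-step giant-step with m = ceil(sqrt(3538)) = 60.
Baby table (2954^j mod 3539 for j=0..59):
  0:1  1:2954  2:2481  3:3144  4:1040  5:308  6:309  7:3263
  8:2205  9:1810  10:2850  11:3158  12:3467  13:3191  14:1857  15:128
  16:2978  17:2597  18:2525  19:2177  20:495  21:623  22:62  23:2659
  24:1645  25:283  26:778  27:1401  28:1463  29:583  30:2228  31:2511
  32:3289  33:1151  34:2614  35:3197  36:1886  37:858  38:608  39:1759
  40:834  41:492  42:2378  43:3236  44:305  45:2064  46:2898  47:3390
  48:2229  49:1926  50:2231  51:756  52:115  53:3505  54:2195  55:582
  56:2813  57:30  58:145  59:111
Giant step factor: 2954^(-60) ≡ 376 (mod 3539).
Scan 1883·376^i mod 3539 for i = 0, 1, …:
  i=0: 1883   i=1: 208   i=2: 350   i=3: 657
  i=4: 2841   i=5: 2977   i=6: 1028   i=7: 777
  i=8: 1954   i=9: 2131     …   i=35: 2306
  i=36: 1
Match at i=36, j=0: k = 36·60 + 0 = 2160.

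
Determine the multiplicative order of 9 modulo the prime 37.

The order of 9 must divide p − 1 = 36 = 2^2 · 3^2.
Divisors: 1, 2, 3, 4, 6, 9, 12, 18, 36.
Check each in increasing order: 9^1 ≡ 9;  9^2 ≡ 7;  9^3 ≡ 26;  9^4 ≡ 12;  9^6 ≡ 10;  9^9 ≡ 1.
Smallest exponent giving 1 is 9.

9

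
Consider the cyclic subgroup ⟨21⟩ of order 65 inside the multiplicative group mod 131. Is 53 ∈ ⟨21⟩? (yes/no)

53 ∈ ⟨21⟩ iff 53^65 ≡ 1 (mod 131), since |⟨21⟩| = 65.
53^65 mod 131 = 1.
Since 1 = 1, 53 lies in the subgroup.

yes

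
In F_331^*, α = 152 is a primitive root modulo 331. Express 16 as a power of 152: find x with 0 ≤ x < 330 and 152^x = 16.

242

Baby-step giant-step with m = ceil(sqrt(330)) = 19.
Baby table (152^j mod 331 for j=0..18):
  0:1  1:152  2:265  3:229  4:53  5:112  6:143  7:221
  8:161  9:309  10:297  11:128  12:258  13:158  14:184  15:164
  16:103  17:99  18:153
Giant step factor: 152^(-19) ≡ 204 (mod 331).
Scan 16·204^i mod 331 for i = 0, 1, …:
  i=0: 16   i=1: 285   i=2: 215   i=3: 168
  i=4: 179   i=5: 106   i=6: 109   i=7: 59
  i=8: 120   i=9: 317   i=10: 123   i=11: 267
  i=12: 184
Match at i=12, j=14: x = 12·19 + 14 = 242.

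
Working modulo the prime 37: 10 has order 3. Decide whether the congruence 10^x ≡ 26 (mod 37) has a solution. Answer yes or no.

yes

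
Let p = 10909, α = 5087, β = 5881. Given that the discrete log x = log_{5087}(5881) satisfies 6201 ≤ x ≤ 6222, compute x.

Compute 5087^6201 mod 10909 = 1983, then multiply by 5087 repeatedly:
  5087^6201=1983  5087^6202=7605  5087^6203=3321  5087^6204=6795  5087^6205=6453
  5087^6206=1230  5087^6207=6153  5087^6208=2390  5087^6209=5304  5087^6210=3491
  5087^6211=9774  5087^6212=8025  5087^6213=1697  5087^6214=3620  5087^6215=548
  5087^6216=5881
Found 5881 at exponent 6216.

6216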